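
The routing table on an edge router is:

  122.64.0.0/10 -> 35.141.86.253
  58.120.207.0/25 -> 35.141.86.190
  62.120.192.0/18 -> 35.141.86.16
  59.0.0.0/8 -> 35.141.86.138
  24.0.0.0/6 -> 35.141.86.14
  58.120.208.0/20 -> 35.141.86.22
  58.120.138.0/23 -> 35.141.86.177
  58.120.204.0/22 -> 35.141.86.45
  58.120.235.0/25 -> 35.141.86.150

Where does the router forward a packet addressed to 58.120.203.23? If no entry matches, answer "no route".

No entry's prefix contains 58.120.203.23; there is no default route.

no route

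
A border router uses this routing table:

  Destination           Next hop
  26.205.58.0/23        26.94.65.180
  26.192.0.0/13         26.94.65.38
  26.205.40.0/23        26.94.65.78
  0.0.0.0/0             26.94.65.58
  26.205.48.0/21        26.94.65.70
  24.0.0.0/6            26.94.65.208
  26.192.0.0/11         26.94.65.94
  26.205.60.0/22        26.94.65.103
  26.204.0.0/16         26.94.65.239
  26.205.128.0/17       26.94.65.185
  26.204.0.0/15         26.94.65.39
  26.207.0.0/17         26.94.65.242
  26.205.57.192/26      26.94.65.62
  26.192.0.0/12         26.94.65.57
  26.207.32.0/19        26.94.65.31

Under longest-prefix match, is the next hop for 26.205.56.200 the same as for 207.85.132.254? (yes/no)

no

26.205.56.200: longest match 26.204.0.0/15 -> 26.94.65.39
207.85.132.254: longest match 0.0.0.0/0 -> 26.94.65.58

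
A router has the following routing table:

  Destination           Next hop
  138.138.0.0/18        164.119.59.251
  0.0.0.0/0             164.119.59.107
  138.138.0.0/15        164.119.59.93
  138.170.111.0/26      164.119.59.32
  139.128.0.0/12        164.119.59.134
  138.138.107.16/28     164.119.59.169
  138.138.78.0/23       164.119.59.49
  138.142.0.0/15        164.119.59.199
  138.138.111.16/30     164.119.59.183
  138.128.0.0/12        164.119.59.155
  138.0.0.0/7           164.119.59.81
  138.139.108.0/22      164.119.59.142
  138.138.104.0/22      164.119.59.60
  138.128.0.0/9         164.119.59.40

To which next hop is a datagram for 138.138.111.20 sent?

Routes whose prefix contains 138.138.111.20:
  0.0.0.0/0 (default, matches everything) -> 164.119.59.107
  138.0.0.0/7 (138.0.0.0 - 139.255.255.255) -> 164.119.59.81
  138.128.0.0/9 (138.128.0.0 - 138.255.255.255) -> 164.119.59.40
  138.128.0.0/12 (138.128.0.0 - 138.143.255.255) -> 164.119.59.155
  138.138.0.0/15 (138.138.0.0 - 138.139.255.255) -> 164.119.59.93
More-specific entries that do NOT match:
  138.138.111.16/30 (138.138.111.16 - 138.138.111.19) does not contain 138.138.111.20
  138.138.107.16/28 (138.138.107.16 - 138.138.107.31) does not contain 138.138.111.20
  138.170.111.0/26 (138.170.111.0 - 138.170.111.63) does not contain 138.138.111.20
  138.138.78.0/23 (138.138.78.0 - 138.138.79.255) does not contain 138.138.111.20
  138.139.108.0/22 (138.139.108.0 - 138.139.111.255) does not contain 138.138.111.20
  138.138.104.0/22 (138.138.104.0 - 138.138.107.255) does not contain 138.138.111.20
  138.138.0.0/18 (138.138.0.0 - 138.138.63.255) does not contain 138.138.111.20
Longest matching prefix is /15 -> next hop 164.119.59.93.

164.119.59.93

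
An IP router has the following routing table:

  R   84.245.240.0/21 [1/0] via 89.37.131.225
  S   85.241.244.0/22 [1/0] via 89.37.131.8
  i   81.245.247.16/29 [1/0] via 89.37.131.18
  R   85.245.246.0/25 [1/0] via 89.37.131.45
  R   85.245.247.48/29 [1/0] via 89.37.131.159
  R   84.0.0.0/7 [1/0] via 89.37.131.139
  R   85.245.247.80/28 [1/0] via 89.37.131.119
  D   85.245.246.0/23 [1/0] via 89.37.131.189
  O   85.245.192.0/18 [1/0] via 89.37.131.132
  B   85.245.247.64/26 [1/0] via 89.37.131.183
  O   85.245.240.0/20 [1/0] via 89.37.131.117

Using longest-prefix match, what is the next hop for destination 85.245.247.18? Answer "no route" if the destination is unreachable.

89.37.131.189

Routes whose prefix contains 85.245.247.18:
  84.0.0.0/7 (84.0.0.0 - 85.255.255.255) -> 89.37.131.139
  85.245.192.0/18 (85.245.192.0 - 85.245.255.255) -> 89.37.131.132
  85.245.240.0/20 (85.245.240.0 - 85.245.255.255) -> 89.37.131.117
  85.245.246.0/23 (85.245.246.0 - 85.245.247.255) -> 89.37.131.189
More-specific entries that do NOT match:
  81.245.247.16/29 (81.245.247.16 - 81.245.247.23) does not contain 85.245.247.18
  85.245.247.48/29 (85.245.247.48 - 85.245.247.55) does not contain 85.245.247.18
  85.245.247.80/28 (85.245.247.80 - 85.245.247.95) does not contain 85.245.247.18
  85.245.247.64/26 (85.245.247.64 - 85.245.247.127) does not contain 85.245.247.18
  85.245.246.0/25 (85.245.246.0 - 85.245.246.127) does not contain 85.245.247.18
Longest matching prefix is /23 -> next hop 89.37.131.189.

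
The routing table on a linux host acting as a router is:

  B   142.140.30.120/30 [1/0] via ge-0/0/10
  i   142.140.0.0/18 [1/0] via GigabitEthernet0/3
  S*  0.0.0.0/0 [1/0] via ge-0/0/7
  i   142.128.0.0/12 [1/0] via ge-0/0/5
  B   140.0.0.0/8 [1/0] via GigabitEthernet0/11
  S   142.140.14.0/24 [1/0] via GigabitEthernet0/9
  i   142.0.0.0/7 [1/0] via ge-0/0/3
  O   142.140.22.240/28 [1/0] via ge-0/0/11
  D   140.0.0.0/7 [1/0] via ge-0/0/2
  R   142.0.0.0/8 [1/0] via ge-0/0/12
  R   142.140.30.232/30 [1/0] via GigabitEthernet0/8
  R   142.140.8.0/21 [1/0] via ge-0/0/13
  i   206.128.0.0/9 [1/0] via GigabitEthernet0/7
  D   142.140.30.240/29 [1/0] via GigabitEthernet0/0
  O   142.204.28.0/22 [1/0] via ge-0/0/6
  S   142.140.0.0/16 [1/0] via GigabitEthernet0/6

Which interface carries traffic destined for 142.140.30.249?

Routes whose prefix contains 142.140.30.249:
  0.0.0.0/0 (default, matches everything) -> ge-0/0/7
  142.0.0.0/7 (142.0.0.0 - 143.255.255.255) -> ge-0/0/3
  142.0.0.0/8 (142.0.0.0 - 142.255.255.255) -> ge-0/0/12
  142.128.0.0/12 (142.128.0.0 - 142.143.255.255) -> ge-0/0/5
  142.140.0.0/16 (142.140.0.0 - 142.140.255.255) -> GigabitEthernet0/6
  142.140.0.0/18 (142.140.0.0 - 142.140.63.255) -> GigabitEthernet0/3
More-specific entries that do NOT match:
  142.140.30.120/30 (142.140.30.120 - 142.140.30.123) does not contain 142.140.30.249
  142.140.30.232/30 (142.140.30.232 - 142.140.30.235) does not contain 142.140.30.249
  142.140.30.240/29 (142.140.30.240 - 142.140.30.247) does not contain 142.140.30.249
  142.140.22.240/28 (142.140.22.240 - 142.140.22.255) does not contain 142.140.30.249
  142.140.14.0/24 (142.140.14.0 - 142.140.14.255) does not contain 142.140.30.249
  142.204.28.0/22 (142.204.28.0 - 142.204.31.255) does not contain 142.140.30.249
  142.140.8.0/21 (142.140.8.0 - 142.140.15.255) does not contain 142.140.30.249
Longest matching prefix is /18 -> interface GigabitEthernet0/3.

GigabitEthernet0/3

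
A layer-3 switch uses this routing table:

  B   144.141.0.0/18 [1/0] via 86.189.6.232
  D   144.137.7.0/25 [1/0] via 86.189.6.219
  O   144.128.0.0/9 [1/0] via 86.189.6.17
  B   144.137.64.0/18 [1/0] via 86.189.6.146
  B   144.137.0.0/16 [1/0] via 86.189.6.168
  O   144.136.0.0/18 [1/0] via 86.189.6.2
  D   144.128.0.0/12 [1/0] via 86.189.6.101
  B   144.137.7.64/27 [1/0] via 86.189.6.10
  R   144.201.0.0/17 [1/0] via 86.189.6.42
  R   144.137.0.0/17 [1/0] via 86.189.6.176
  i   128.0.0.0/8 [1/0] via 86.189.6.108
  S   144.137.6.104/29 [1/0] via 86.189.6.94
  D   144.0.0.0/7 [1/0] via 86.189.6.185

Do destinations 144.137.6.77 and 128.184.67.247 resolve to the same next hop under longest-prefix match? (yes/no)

144.137.6.77: longest match 144.137.0.0/17 -> 86.189.6.176
128.184.67.247: longest match 128.0.0.0/8 -> 86.189.6.108

no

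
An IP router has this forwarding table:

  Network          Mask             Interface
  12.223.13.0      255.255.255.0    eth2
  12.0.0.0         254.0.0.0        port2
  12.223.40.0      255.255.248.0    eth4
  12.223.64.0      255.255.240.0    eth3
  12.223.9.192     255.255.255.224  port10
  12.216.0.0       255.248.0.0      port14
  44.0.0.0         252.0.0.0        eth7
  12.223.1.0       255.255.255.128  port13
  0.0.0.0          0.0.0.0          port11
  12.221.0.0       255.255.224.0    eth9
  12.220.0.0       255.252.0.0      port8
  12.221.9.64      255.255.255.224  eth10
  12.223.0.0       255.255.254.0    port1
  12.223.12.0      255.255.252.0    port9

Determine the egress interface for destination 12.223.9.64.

Routes whose prefix contains 12.223.9.64:
  0.0.0.0/0 (default, matches everything) -> port11
  12.0.0.0/7 (12.0.0.0 - 13.255.255.255) -> port2
  12.216.0.0/13 (12.216.0.0 - 12.223.255.255) -> port14
  12.220.0.0/14 (12.220.0.0 - 12.223.255.255) -> port8
More-specific entries that do NOT match:
  12.223.9.192/27 (12.223.9.192 - 12.223.9.223) does not contain 12.223.9.64
  12.221.9.64/27 (12.221.9.64 - 12.221.9.95) does not contain 12.223.9.64
  12.223.1.0/25 (12.223.1.0 - 12.223.1.127) does not contain 12.223.9.64
  12.223.13.0/24 (12.223.13.0 - 12.223.13.255) does not contain 12.223.9.64
  12.223.0.0/23 (12.223.0.0 - 12.223.1.255) does not contain 12.223.9.64
  12.223.12.0/22 (12.223.12.0 - 12.223.15.255) does not contain 12.223.9.64
  12.223.40.0/21 (12.223.40.0 - 12.223.47.255) does not contain 12.223.9.64
  12.223.64.0/20 (12.223.64.0 - 12.223.79.255) does not contain 12.223.9.64
  12.221.0.0/19 (12.221.0.0 - 12.221.31.255) does not contain 12.223.9.64
Longest matching prefix is /14 -> interface port8.

port8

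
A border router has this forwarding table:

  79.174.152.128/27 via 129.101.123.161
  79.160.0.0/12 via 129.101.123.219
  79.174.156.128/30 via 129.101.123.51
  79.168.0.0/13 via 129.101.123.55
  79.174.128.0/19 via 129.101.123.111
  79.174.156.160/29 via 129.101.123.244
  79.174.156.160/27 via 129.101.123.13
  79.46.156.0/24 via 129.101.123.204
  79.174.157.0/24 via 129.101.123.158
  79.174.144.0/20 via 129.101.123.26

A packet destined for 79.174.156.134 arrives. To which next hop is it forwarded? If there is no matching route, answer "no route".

Routes whose prefix contains 79.174.156.134:
  79.160.0.0/12 (79.160.0.0 - 79.175.255.255) -> 129.101.123.219
  79.168.0.0/13 (79.168.0.0 - 79.175.255.255) -> 129.101.123.55
  79.174.128.0/19 (79.174.128.0 - 79.174.159.255) -> 129.101.123.111
  79.174.144.0/20 (79.174.144.0 - 79.174.159.255) -> 129.101.123.26
More-specific entries that do NOT match:
  79.174.156.128/30 (79.174.156.128 - 79.174.156.131) does not contain 79.174.156.134
  79.174.156.160/29 (79.174.156.160 - 79.174.156.167) does not contain 79.174.156.134
  79.174.152.128/27 (79.174.152.128 - 79.174.152.159) does not contain 79.174.156.134
  79.174.156.160/27 (79.174.156.160 - 79.174.156.191) does not contain 79.174.156.134
  79.46.156.0/24 (79.46.156.0 - 79.46.156.255) does not contain 79.174.156.134
  79.174.157.0/24 (79.174.157.0 - 79.174.157.255) does not contain 79.174.156.134
Longest matching prefix is /20 -> next hop 129.101.123.26.

129.101.123.26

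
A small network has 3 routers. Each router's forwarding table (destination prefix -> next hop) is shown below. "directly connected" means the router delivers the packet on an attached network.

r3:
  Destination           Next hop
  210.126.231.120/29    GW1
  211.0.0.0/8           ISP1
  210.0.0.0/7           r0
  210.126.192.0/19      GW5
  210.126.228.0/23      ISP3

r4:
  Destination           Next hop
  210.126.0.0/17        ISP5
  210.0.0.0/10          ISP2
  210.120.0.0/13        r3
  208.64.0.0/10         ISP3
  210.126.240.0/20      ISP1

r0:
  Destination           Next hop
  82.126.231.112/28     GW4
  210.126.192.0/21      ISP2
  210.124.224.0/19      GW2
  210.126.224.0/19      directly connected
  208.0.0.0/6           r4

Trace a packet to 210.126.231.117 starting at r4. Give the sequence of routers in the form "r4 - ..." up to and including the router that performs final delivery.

At r4: longest match for 210.126.231.117 is 210.120.0.0/13 -> r3
At r3: longest match for 210.126.231.117 is 210.0.0.0/7 -> r0
At r0: longest match for 210.126.231.117 is 210.126.224.0/19 -> directly connected

r4 - r3 - r0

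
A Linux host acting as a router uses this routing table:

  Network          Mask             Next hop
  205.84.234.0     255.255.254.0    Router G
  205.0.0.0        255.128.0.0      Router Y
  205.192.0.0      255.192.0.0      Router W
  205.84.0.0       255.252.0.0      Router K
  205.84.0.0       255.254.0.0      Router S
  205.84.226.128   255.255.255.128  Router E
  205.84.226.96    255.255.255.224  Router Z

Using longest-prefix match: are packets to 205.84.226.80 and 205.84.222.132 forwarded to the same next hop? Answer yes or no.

yes

205.84.226.80: longest match 205.84.0.0/15 -> Router S
205.84.222.132: longest match 205.84.0.0/15 -> Router S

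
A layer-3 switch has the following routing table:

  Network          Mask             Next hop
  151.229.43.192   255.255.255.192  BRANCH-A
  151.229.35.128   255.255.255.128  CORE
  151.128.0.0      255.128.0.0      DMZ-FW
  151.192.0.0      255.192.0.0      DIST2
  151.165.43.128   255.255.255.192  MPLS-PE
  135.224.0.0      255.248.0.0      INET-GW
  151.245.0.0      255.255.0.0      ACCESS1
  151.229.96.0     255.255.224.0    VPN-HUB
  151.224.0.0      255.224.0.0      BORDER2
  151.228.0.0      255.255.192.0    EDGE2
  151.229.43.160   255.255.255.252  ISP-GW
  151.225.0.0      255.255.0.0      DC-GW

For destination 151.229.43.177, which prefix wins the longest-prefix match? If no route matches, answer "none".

Entries matching 151.229.43.177:
  151.128.0.0/9 (151.128.0.0 - 151.255.255.255)
  151.192.0.0/10 (151.192.0.0 - 151.255.255.255)
  151.224.0.0/11 (151.224.0.0 - 151.255.255.255)
Most specific is 151.224.0.0/11.

151.224.0.0/11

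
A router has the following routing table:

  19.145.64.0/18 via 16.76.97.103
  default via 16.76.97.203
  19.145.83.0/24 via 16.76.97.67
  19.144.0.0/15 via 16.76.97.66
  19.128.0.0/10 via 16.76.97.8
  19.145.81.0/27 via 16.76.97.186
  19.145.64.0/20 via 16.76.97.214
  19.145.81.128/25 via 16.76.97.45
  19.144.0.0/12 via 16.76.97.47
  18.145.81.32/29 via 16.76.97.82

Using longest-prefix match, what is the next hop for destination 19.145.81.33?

16.76.97.103

Routes whose prefix contains 19.145.81.33:
  0.0.0.0/0 (default, matches everything) -> 16.76.97.203
  19.128.0.0/10 (19.128.0.0 - 19.191.255.255) -> 16.76.97.8
  19.144.0.0/12 (19.144.0.0 - 19.159.255.255) -> 16.76.97.47
  19.144.0.0/15 (19.144.0.0 - 19.145.255.255) -> 16.76.97.66
  19.145.64.0/18 (19.145.64.0 - 19.145.127.255) -> 16.76.97.103
More-specific entries that do NOT match:
  18.145.81.32/29 (18.145.81.32 - 18.145.81.39) does not contain 19.145.81.33
  19.145.81.0/27 (19.145.81.0 - 19.145.81.31) does not contain 19.145.81.33
  19.145.81.128/25 (19.145.81.128 - 19.145.81.255) does not contain 19.145.81.33
  19.145.83.0/24 (19.145.83.0 - 19.145.83.255) does not contain 19.145.81.33
  19.145.64.0/20 (19.145.64.0 - 19.145.79.255) does not contain 19.145.81.33
Longest matching prefix is /18 -> next hop 16.76.97.103.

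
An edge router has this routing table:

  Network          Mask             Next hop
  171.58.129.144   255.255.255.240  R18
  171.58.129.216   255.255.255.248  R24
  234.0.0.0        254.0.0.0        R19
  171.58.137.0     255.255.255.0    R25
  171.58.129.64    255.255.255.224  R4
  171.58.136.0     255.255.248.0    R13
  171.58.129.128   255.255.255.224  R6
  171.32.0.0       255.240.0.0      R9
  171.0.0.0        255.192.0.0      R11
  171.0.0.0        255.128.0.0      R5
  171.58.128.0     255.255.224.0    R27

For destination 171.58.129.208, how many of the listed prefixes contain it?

Prefixes containing 171.58.129.208:
  171.0.0.0/9 (171.0.0.0 - 171.127.255.255)
  171.0.0.0/10 (171.0.0.0 - 171.63.255.255)
  171.58.128.0/19 (171.58.128.0 - 171.58.159.255)
Total matching entries: 3.

3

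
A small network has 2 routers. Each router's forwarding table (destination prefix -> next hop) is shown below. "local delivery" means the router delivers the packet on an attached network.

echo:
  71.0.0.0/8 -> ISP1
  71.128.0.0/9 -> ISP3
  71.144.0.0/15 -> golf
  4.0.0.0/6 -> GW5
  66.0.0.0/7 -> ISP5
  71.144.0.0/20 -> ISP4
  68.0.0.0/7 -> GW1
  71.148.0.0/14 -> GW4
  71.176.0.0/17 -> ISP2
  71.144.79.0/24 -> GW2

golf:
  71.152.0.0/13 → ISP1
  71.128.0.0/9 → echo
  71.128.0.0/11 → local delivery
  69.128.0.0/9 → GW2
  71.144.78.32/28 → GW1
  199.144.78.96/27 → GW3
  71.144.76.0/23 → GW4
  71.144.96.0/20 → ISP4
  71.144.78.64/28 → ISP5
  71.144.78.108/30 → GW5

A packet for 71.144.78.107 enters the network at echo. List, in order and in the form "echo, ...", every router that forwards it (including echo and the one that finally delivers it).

echo, golf

At echo: longest match for 71.144.78.107 is 71.144.0.0/15 -> golf
At golf: longest match for 71.144.78.107 is 71.128.0.0/11 -> local delivery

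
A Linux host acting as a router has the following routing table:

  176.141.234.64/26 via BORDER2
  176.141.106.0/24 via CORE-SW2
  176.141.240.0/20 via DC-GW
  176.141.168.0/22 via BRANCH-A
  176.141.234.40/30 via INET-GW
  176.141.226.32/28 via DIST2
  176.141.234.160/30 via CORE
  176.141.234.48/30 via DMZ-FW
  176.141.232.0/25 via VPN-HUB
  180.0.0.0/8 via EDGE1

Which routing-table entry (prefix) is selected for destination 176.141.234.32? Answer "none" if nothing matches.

none

176.141.234.32 is outside every listed prefix and there is no default route.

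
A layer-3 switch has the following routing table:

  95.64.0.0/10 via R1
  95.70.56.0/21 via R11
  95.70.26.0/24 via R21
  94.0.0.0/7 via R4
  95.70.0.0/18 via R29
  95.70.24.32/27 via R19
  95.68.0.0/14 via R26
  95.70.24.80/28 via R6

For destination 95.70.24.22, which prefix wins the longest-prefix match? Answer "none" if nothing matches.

95.70.0.0/18

Entries matching 95.70.24.22:
  94.0.0.0/7 (94.0.0.0 - 95.255.255.255)
  95.64.0.0/10 (95.64.0.0 - 95.127.255.255)
  95.68.0.0/14 (95.68.0.0 - 95.71.255.255)
  95.70.0.0/18 (95.70.0.0 - 95.70.63.255)
Most specific is 95.70.0.0/18.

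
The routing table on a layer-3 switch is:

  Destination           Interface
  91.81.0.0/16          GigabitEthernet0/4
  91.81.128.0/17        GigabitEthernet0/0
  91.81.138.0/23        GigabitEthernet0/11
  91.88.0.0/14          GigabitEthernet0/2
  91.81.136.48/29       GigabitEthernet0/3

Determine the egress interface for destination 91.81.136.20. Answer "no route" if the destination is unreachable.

Routes whose prefix contains 91.81.136.20:
  91.81.0.0/16 (91.81.0.0 - 91.81.255.255) -> GigabitEthernet0/4
  91.81.128.0/17 (91.81.128.0 - 91.81.255.255) -> GigabitEthernet0/0
More-specific entries that do NOT match:
  91.81.136.48/29 (91.81.136.48 - 91.81.136.55) does not contain 91.81.136.20
  91.81.138.0/23 (91.81.138.0 - 91.81.139.255) does not contain 91.81.136.20
Longest matching prefix is /17 -> interface GigabitEthernet0/0.

GigabitEthernet0/0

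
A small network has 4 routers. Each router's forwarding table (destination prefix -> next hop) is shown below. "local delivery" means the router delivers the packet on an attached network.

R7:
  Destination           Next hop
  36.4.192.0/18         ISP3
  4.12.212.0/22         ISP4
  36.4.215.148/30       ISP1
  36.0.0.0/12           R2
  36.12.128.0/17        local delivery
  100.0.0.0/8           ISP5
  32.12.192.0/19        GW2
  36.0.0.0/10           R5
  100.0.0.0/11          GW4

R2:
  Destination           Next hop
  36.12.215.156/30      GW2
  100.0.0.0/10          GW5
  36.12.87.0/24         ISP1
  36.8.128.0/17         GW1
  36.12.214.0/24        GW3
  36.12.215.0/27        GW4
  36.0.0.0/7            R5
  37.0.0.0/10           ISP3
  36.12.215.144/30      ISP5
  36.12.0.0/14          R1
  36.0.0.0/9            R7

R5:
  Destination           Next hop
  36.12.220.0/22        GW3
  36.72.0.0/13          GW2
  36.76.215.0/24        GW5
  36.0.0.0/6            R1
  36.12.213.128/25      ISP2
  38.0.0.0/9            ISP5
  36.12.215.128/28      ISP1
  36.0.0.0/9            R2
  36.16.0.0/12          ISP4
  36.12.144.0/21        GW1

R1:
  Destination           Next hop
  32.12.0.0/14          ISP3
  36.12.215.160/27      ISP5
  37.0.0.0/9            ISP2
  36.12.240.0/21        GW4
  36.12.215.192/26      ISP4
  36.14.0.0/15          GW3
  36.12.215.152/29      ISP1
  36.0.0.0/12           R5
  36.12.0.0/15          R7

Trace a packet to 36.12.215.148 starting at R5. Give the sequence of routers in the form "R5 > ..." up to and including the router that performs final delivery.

R5 > R2 > R1 > R7

At R5: longest match for 36.12.215.148 is 36.0.0.0/9 -> R2
At R2: longest match for 36.12.215.148 is 36.12.0.0/14 -> R1
At R1: longest match for 36.12.215.148 is 36.12.0.0/15 -> R7
At R7: longest match for 36.12.215.148 is 36.12.128.0/17 -> local delivery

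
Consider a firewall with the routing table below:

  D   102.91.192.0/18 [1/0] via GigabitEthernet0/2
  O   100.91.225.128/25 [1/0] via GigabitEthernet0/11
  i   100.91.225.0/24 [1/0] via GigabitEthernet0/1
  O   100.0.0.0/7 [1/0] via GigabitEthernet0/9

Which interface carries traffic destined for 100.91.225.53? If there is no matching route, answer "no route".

GigabitEthernet0/1

Routes whose prefix contains 100.91.225.53:
  100.0.0.0/7 (100.0.0.0 - 101.255.255.255) -> GigabitEthernet0/9
  100.91.225.0/24 (100.91.225.0 - 100.91.225.255) -> GigabitEthernet0/1
More-specific entries that do NOT match:
  100.91.225.128/25 (100.91.225.128 - 100.91.225.255) does not contain 100.91.225.53
Longest matching prefix is /24 -> interface GigabitEthernet0/1.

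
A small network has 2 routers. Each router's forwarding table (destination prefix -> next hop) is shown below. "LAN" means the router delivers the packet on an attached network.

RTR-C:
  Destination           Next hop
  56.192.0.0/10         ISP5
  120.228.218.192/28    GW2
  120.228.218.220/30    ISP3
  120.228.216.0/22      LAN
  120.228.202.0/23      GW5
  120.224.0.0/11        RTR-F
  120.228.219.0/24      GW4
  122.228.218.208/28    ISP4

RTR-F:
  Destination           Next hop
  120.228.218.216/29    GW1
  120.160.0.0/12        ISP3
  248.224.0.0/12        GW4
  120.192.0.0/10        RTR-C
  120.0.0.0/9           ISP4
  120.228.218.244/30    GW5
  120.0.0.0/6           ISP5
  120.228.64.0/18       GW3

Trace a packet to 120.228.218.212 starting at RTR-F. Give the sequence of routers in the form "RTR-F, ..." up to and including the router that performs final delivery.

At RTR-F: longest match for 120.228.218.212 is 120.192.0.0/10 -> RTR-C
At RTR-C: longest match for 120.228.218.212 is 120.228.216.0/22 -> LAN

RTR-F, RTR-C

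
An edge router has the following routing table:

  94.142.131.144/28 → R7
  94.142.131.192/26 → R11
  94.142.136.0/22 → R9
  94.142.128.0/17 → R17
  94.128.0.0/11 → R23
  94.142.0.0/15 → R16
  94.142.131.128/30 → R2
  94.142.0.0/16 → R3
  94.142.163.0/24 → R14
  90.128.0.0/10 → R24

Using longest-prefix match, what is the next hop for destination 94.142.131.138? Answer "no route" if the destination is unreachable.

Routes whose prefix contains 94.142.131.138:
  94.128.0.0/11 (94.128.0.0 - 94.159.255.255) -> R23
  94.142.0.0/15 (94.142.0.0 - 94.143.255.255) -> R16
  94.142.0.0/16 (94.142.0.0 - 94.142.255.255) -> R3
  94.142.128.0/17 (94.142.128.0 - 94.142.255.255) -> R17
More-specific entries that do NOT match:
  94.142.131.128/30 (94.142.131.128 - 94.142.131.131) does not contain 94.142.131.138
  94.142.131.144/28 (94.142.131.144 - 94.142.131.159) does not contain 94.142.131.138
  94.142.131.192/26 (94.142.131.192 - 94.142.131.255) does not contain 94.142.131.138
  94.142.163.0/24 (94.142.163.0 - 94.142.163.255) does not contain 94.142.131.138
  94.142.136.0/22 (94.142.136.0 - 94.142.139.255) does not contain 94.142.131.138
Longest matching prefix is /17 -> next hop R17.

R17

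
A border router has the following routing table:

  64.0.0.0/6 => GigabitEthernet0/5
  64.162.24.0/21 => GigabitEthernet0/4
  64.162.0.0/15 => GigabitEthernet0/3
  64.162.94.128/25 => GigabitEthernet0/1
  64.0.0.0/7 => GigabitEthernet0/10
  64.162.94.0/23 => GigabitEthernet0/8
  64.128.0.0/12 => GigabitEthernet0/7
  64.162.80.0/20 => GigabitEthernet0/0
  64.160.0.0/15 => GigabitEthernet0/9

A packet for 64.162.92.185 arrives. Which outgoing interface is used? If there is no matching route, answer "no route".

GigabitEthernet0/0

Routes whose prefix contains 64.162.92.185:
  64.0.0.0/6 (64.0.0.0 - 67.255.255.255) -> GigabitEthernet0/5
  64.0.0.0/7 (64.0.0.0 - 65.255.255.255) -> GigabitEthernet0/10
  64.162.0.0/15 (64.162.0.0 - 64.163.255.255) -> GigabitEthernet0/3
  64.162.80.0/20 (64.162.80.0 - 64.162.95.255) -> GigabitEthernet0/0
More-specific entries that do NOT match:
  64.162.94.128/25 (64.162.94.128 - 64.162.94.255) does not contain 64.162.92.185
  64.162.94.0/23 (64.162.94.0 - 64.162.95.255) does not contain 64.162.92.185
  64.162.24.0/21 (64.162.24.0 - 64.162.31.255) does not contain 64.162.92.185
Longest matching prefix is /20 -> interface GigabitEthernet0/0.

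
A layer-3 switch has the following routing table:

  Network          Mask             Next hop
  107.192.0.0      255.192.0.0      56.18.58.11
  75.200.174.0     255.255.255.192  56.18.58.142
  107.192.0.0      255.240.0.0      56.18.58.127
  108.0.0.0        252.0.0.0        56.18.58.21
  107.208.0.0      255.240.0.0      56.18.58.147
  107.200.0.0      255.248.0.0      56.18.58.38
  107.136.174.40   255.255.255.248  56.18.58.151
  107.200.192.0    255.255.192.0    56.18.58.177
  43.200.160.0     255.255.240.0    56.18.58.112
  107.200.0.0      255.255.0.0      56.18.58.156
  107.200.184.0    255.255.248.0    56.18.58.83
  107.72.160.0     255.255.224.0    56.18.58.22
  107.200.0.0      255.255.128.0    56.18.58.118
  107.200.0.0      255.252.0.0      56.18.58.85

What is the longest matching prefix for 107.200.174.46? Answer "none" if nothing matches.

Entries matching 107.200.174.46:
  107.192.0.0/10 (107.192.0.0 - 107.255.255.255)
  107.192.0.0/12 (107.192.0.0 - 107.207.255.255)
  107.200.0.0/13 (107.200.0.0 - 107.207.255.255)
  107.200.0.0/14 (107.200.0.0 - 107.203.255.255)
  107.200.0.0/16 (107.200.0.0 - 107.200.255.255)
Most specific is 107.200.0.0/16.

107.200.0.0/16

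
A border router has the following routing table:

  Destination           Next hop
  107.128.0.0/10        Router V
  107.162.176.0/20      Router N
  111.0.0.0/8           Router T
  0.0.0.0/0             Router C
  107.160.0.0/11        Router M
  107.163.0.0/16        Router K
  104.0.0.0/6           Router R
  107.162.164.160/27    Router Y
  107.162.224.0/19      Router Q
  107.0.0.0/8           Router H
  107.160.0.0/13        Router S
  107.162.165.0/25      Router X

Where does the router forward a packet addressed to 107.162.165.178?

Router S

Routes whose prefix contains 107.162.165.178:
  0.0.0.0/0 (default, matches everything) -> Router C
  104.0.0.0/6 (104.0.0.0 - 107.255.255.255) -> Router R
  107.0.0.0/8 (107.0.0.0 - 107.255.255.255) -> Router H
  107.128.0.0/10 (107.128.0.0 - 107.191.255.255) -> Router V
  107.160.0.0/11 (107.160.0.0 - 107.191.255.255) -> Router M
  107.160.0.0/13 (107.160.0.0 - 107.167.255.255) -> Router S
More-specific entries that do NOT match:
  107.162.164.160/27 (107.162.164.160 - 107.162.164.191) does not contain 107.162.165.178
  107.162.165.0/25 (107.162.165.0 - 107.162.165.127) does not contain 107.162.165.178
  107.162.176.0/20 (107.162.176.0 - 107.162.191.255) does not contain 107.162.165.178
  107.162.224.0/19 (107.162.224.0 - 107.162.255.255) does not contain 107.162.165.178
  107.163.0.0/16 (107.163.0.0 - 107.163.255.255) does not contain 107.162.165.178
Longest matching prefix is /13 -> next hop Router S.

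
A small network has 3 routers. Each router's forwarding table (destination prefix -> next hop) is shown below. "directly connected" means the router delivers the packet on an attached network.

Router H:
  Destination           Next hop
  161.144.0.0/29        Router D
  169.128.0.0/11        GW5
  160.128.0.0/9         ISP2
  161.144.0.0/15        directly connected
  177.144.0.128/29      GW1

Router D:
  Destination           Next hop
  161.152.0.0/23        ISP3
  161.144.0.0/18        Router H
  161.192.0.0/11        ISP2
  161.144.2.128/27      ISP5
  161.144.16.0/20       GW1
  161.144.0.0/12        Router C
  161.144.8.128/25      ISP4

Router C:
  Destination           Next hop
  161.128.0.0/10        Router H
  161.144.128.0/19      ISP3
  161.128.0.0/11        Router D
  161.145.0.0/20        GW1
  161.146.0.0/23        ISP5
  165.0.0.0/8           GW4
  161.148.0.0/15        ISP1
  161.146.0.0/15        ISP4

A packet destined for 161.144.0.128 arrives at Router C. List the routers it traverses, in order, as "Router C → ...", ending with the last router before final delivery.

Router C → Router D → Router H

At Router C: longest match for 161.144.0.128 is 161.128.0.0/11 -> Router D
At Router D: longest match for 161.144.0.128 is 161.144.0.0/18 -> Router H
At Router H: longest match for 161.144.0.128 is 161.144.0.0/15 -> directly connected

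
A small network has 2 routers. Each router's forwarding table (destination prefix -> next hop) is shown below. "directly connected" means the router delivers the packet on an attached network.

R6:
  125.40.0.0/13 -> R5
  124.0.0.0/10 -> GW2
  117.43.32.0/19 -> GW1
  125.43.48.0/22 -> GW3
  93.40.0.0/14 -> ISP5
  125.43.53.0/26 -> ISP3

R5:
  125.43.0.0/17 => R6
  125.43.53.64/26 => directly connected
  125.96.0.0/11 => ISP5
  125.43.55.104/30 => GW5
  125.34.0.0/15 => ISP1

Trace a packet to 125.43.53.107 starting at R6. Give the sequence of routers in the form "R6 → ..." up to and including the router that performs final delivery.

R6 → R5

At R6: longest match for 125.43.53.107 is 125.40.0.0/13 -> R5
At R5: longest match for 125.43.53.107 is 125.43.53.64/26 -> directly connected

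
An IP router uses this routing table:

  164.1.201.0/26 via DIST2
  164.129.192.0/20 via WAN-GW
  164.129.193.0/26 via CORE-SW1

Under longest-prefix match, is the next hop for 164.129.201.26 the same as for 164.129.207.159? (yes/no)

164.129.201.26: longest match 164.129.192.0/20 -> WAN-GW
164.129.207.159: longest match 164.129.192.0/20 -> WAN-GW

yes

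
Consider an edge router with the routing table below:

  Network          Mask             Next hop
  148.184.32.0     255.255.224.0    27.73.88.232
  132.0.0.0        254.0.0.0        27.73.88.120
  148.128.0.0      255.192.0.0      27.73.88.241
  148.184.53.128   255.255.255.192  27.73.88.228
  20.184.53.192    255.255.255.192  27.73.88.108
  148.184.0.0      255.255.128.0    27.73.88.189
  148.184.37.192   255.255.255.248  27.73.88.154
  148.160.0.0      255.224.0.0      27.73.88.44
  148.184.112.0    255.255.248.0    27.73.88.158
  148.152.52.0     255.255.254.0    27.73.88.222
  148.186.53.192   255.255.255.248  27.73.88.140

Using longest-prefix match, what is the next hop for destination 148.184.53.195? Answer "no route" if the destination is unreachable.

Routes whose prefix contains 148.184.53.195:
  148.128.0.0/10 (148.128.0.0 - 148.191.255.255) -> 27.73.88.241
  148.160.0.0/11 (148.160.0.0 - 148.191.255.255) -> 27.73.88.44
  148.184.0.0/17 (148.184.0.0 - 148.184.127.255) -> 27.73.88.189
  148.184.32.0/19 (148.184.32.0 - 148.184.63.255) -> 27.73.88.232
More-specific entries that do NOT match:
  148.184.37.192/29 (148.184.37.192 - 148.184.37.199) does not contain 148.184.53.195
  148.186.53.192/29 (148.186.53.192 - 148.186.53.199) does not contain 148.184.53.195
  148.184.53.128/26 (148.184.53.128 - 148.184.53.191) does not contain 148.184.53.195
  20.184.53.192/26 (20.184.53.192 - 20.184.53.255) does not contain 148.184.53.195
  148.152.52.0/23 (148.152.52.0 - 148.152.53.255) does not contain 148.184.53.195
  148.184.112.0/21 (148.184.112.0 - 148.184.119.255) does not contain 148.184.53.195
Longest matching prefix is /19 -> next hop 27.73.88.232.

27.73.88.232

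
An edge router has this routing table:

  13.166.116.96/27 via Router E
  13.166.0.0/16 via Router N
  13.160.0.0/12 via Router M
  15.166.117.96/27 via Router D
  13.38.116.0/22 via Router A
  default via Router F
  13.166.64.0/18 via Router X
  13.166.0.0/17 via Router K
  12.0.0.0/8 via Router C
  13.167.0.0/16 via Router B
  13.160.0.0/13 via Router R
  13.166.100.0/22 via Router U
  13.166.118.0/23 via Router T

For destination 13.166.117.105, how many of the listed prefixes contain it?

Prefixes containing 13.166.117.105:
  0.0.0.0/0 (default, matches everything)
  13.160.0.0/12 (13.160.0.0 - 13.175.255.255)
  13.160.0.0/13 (13.160.0.0 - 13.167.255.255)
  13.166.0.0/16 (13.166.0.0 - 13.166.255.255)
  13.166.0.0/17 (13.166.0.0 - 13.166.127.255)
  13.166.64.0/18 (13.166.64.0 - 13.166.127.255)
Total matching entries: 6.

6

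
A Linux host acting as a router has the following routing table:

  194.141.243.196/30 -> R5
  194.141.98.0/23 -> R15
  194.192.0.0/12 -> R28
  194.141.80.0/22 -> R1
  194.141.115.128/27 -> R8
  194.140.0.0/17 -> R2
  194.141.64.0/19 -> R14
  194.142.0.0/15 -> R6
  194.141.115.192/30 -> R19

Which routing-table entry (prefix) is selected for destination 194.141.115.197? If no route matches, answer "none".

none

194.141.115.197 is outside every listed prefix and there is no default route.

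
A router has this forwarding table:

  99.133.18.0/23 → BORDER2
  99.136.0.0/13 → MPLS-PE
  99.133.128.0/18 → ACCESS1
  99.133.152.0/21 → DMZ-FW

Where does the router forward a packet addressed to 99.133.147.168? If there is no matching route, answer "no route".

Routes whose prefix contains 99.133.147.168:
  99.133.128.0/18 (99.133.128.0 - 99.133.191.255) -> ACCESS1
More-specific entries that do NOT match:
  99.133.18.0/23 (99.133.18.0 - 99.133.19.255) does not contain 99.133.147.168
  99.133.152.0/21 (99.133.152.0 - 99.133.159.255) does not contain 99.133.147.168
Longest matching prefix is /18 -> next hop ACCESS1.

ACCESS1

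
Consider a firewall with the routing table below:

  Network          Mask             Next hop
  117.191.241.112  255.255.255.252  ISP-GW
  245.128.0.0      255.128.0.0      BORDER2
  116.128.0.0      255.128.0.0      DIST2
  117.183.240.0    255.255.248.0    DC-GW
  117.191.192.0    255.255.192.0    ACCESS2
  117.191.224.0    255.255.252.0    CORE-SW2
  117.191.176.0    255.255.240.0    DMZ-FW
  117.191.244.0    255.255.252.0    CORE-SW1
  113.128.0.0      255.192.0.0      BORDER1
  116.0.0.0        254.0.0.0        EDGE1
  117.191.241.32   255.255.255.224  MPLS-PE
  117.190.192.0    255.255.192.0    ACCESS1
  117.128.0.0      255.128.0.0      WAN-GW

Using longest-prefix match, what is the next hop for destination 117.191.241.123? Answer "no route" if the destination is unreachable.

Routes whose prefix contains 117.191.241.123:
  116.0.0.0/7 (116.0.0.0 - 117.255.255.255) -> EDGE1
  117.128.0.0/9 (117.128.0.0 - 117.255.255.255) -> WAN-GW
  117.191.192.0/18 (117.191.192.0 - 117.191.255.255) -> ACCESS2
More-specific entries that do NOT match:
  117.191.241.112/30 (117.191.241.112 - 117.191.241.115) does not contain 117.191.241.123
  117.191.241.32/27 (117.191.241.32 - 117.191.241.63) does not contain 117.191.241.123
  117.191.224.0/22 (117.191.224.0 - 117.191.227.255) does not contain 117.191.241.123
  117.191.244.0/22 (117.191.244.0 - 117.191.247.255) does not contain 117.191.241.123
  117.183.240.0/21 (117.183.240.0 - 117.183.247.255) does not contain 117.191.241.123
  117.191.176.0/20 (117.191.176.0 - 117.191.191.255) does not contain 117.191.241.123
Longest matching prefix is /18 -> next hop ACCESS2.

ACCESS2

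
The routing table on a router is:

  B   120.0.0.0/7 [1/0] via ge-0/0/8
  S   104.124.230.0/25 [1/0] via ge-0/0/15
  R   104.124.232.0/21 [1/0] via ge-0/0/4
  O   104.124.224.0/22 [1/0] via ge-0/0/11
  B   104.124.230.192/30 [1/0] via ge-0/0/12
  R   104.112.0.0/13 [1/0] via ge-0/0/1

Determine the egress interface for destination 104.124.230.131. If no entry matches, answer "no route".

No entry's prefix contains 104.124.230.131; there is no default route.

no route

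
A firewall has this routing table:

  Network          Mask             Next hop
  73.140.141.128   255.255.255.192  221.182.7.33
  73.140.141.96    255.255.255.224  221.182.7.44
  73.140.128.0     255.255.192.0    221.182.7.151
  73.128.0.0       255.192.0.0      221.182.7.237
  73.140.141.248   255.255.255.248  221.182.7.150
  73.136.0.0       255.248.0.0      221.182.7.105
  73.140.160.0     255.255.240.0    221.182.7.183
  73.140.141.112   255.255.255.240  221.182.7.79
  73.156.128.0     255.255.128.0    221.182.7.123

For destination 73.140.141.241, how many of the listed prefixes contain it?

Prefixes containing 73.140.141.241:
  73.128.0.0/10 (73.128.0.0 - 73.191.255.255)
  73.136.0.0/13 (73.136.0.0 - 73.143.255.255)
  73.140.128.0/18 (73.140.128.0 - 73.140.191.255)
Total matching entries: 3.

3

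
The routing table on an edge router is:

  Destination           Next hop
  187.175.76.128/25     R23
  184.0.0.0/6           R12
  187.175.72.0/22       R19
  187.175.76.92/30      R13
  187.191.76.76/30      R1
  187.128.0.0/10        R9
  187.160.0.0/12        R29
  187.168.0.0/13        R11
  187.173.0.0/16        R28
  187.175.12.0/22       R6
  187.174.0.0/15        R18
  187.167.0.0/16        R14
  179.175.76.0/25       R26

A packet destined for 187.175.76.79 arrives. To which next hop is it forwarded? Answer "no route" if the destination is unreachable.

R18

Routes whose prefix contains 187.175.76.79:
  184.0.0.0/6 (184.0.0.0 - 187.255.255.255) -> R12
  187.128.0.0/10 (187.128.0.0 - 187.191.255.255) -> R9
  187.160.0.0/12 (187.160.0.0 - 187.175.255.255) -> R29
  187.168.0.0/13 (187.168.0.0 - 187.175.255.255) -> R11
  187.174.0.0/15 (187.174.0.0 - 187.175.255.255) -> R18
More-specific entries that do NOT match:
  187.175.76.92/30 (187.175.76.92 - 187.175.76.95) does not contain 187.175.76.79
  187.191.76.76/30 (187.191.76.76 - 187.191.76.79) does not contain 187.175.76.79
  187.175.76.128/25 (187.175.76.128 - 187.175.76.255) does not contain 187.175.76.79
  179.175.76.0/25 (179.175.76.0 - 179.175.76.127) does not contain 187.175.76.79
  187.175.72.0/22 (187.175.72.0 - 187.175.75.255) does not contain 187.175.76.79
  187.175.12.0/22 (187.175.12.0 - 187.175.15.255) does not contain 187.175.76.79
  187.173.0.0/16 (187.173.0.0 - 187.173.255.255) does not contain 187.175.76.79
  187.167.0.0/16 (187.167.0.0 - 187.167.255.255) does not contain 187.175.76.79
Longest matching prefix is /15 -> next hop R18.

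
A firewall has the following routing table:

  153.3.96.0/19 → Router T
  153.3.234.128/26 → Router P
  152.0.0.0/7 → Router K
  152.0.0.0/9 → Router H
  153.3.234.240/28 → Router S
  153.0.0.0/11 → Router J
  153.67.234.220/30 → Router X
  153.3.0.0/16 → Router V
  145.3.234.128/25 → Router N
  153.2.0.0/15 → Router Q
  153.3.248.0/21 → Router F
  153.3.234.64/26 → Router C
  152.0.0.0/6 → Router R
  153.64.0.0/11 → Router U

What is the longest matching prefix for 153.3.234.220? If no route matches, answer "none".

Entries matching 153.3.234.220:
  152.0.0.0/6 (152.0.0.0 - 155.255.255.255)
  152.0.0.0/7 (152.0.0.0 - 153.255.255.255)
  153.0.0.0/11 (153.0.0.0 - 153.31.255.255)
  153.2.0.0/15 (153.2.0.0 - 153.3.255.255)
  153.3.0.0/16 (153.3.0.0 - 153.3.255.255)
Most specific is 153.3.0.0/16.

153.3.0.0/16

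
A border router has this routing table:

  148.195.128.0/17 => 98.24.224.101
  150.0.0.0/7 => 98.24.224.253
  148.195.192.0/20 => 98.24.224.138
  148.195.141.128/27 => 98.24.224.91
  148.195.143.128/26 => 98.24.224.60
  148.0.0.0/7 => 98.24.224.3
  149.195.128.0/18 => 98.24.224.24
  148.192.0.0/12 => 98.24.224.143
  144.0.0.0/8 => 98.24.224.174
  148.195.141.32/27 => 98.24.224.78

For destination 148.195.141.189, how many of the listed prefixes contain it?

Prefixes containing 148.195.141.189:
  148.0.0.0/7 (148.0.0.0 - 149.255.255.255)
  148.192.0.0/12 (148.192.0.0 - 148.207.255.255)
  148.195.128.0/17 (148.195.128.0 - 148.195.255.255)
Total matching entries: 3.

3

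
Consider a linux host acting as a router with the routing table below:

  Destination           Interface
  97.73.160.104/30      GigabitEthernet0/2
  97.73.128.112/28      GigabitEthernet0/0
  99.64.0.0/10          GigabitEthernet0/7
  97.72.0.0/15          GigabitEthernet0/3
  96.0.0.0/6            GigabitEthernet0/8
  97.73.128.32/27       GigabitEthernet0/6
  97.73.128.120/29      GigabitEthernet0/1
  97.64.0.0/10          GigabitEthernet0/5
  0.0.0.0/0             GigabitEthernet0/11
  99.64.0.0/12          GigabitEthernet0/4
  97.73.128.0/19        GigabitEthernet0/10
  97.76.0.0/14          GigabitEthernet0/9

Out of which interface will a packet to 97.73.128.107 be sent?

Routes whose prefix contains 97.73.128.107:
  0.0.0.0/0 (default, matches everything) -> GigabitEthernet0/11
  96.0.0.0/6 (96.0.0.0 - 99.255.255.255) -> GigabitEthernet0/8
  97.64.0.0/10 (97.64.0.0 - 97.127.255.255) -> GigabitEthernet0/5
  97.72.0.0/15 (97.72.0.0 - 97.73.255.255) -> GigabitEthernet0/3
  97.73.128.0/19 (97.73.128.0 - 97.73.159.255) -> GigabitEthernet0/10
More-specific entries that do NOT match:
  97.73.160.104/30 (97.73.160.104 - 97.73.160.107) does not contain 97.73.128.107
  97.73.128.120/29 (97.73.128.120 - 97.73.128.127) does not contain 97.73.128.107
  97.73.128.112/28 (97.73.128.112 - 97.73.128.127) does not contain 97.73.128.107
  97.73.128.32/27 (97.73.128.32 - 97.73.128.63) does not contain 97.73.128.107
Longest matching prefix is /19 -> interface GigabitEthernet0/10.

GigabitEthernet0/10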